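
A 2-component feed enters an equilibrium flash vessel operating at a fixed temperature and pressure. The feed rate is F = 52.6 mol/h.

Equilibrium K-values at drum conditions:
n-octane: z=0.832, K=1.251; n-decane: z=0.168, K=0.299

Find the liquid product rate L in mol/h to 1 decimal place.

Rachford–Rice: g(β) = Σ zᵢ(Kᵢ−1)/(1+β(Kᵢ−1)) = 0.
g(0) = ΣzᵢKᵢ − 1 = 0.091 and g(1) = 1 − Σzᵢ/Kᵢ = -0.227, so a root lies in (0, 1).
Newton–Raphson from β = 0.35:
  β = 0.350: g = 0.0359, g' = -0.189 → β = 0.540
  β = 0.540: g = -0.0055, g' = -0.254 → β = 0.518
Converged at β = 0.518.
Then V = β·F = 0.5176·52.6 = 27.2 mol/h and L = F − V = 25.4 mol/h.

L = 25.4 mol/h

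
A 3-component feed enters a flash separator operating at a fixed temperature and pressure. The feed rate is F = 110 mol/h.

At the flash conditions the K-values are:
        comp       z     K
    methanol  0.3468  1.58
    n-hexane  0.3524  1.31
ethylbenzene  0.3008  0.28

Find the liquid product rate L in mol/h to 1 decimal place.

L = 78.5 mol/h

Material balance + equilibrium reduce to Σ zᵢ(Kᵢ−1)/(1+ψ(Kᵢ−1)) = 0.
g(0) = ΣzᵢKᵢ − 1 = 0.0938 and g(1) = 1 − Σzᵢ/Kᵢ = -0.5628, so a root lies in (0, 1).
Iterate (Newton) starting at ψ = 0.5:
  ψ = 0.5000: g = -0.08789, g' = -0.4762 → ψ = 0.3154
  ψ = 0.3154: g = -0.01067, g' = -0.3725 → ψ = 0.2868
  ψ = 0.2868: g = -0.00015, g' = -0.3620 → ψ = 0.2864
Converged at ψ = 0.2864.
Then V = ψ·F = 0.2864·110 = 31.5 mol/h and L = F − V = 78.5 mol/h.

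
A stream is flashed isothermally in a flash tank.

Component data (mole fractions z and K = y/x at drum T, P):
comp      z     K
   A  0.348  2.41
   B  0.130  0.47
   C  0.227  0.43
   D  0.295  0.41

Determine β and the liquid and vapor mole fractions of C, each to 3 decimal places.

β = 0.147, x_C = 0.248, y_C = 0.107

Material balance + equilibrium reduce to Σ zᵢ(Kᵢ−1)/(1+β(Kᵢ−1)) = 0.
g(0) = ΣzᵢKᵢ − 1 = 0.118 and g(1) = 1 − Σzᵢ/Kᵢ = -0.668, so a root lies in (0, 1).
Iterate (Newton) starting at β = 0.64:
  β = 0.640: g = -0.3297, g' = -0.723 → β = 0.184
  β = 0.184: g = -0.0264, g' = -0.702 → β = 0.146
  β = 0.146: g = 0.0005, g' = -0.729 → β = 0.147
Converged at β = 0.147.
Compositions from xᵢ = zᵢ/(1+β(Kᵢ−1)), yᵢ = Kᵢxᵢ:
  A: x = 0.288, y = 0.695
  B: x = 0.141, y = 0.066
  C: x = 0.248, y = 0.107
  D: x = 0.323, y = 0.132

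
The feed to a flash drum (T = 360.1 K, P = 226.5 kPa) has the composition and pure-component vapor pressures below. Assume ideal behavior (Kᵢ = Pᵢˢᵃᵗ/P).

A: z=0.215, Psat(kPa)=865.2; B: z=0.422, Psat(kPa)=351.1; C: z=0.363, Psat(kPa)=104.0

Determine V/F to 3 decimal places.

Raoult's law: Kᵢ = Pᵢˢᵃᵗ/P = Pᵢˢᵃᵗ/226.5.
  K_A = 865.2/226.5 = 3.81987, K_B = 351.1/226.5 = 1.55011, K_C = 104.0/226.5 = 0.45916
Material balance + equilibrium reduce to Σ zᵢ(Kᵢ−1)/(1+V/F(Kᵢ−1)) = 0.
g(0) = ΣzᵢKᵢ − 1 = 0.642 and g(1) = 1 − Σzᵢ/Kᵢ = -0.119, so a root lies in (0, 1).
Iterate (Newton) starting at V/F = 0.49:
  V/F = 0.490: g = 0.1703, g' = -0.577 → V/F = 0.785
  V/F = 0.785: g = 0.0096, g' = -0.549 → V/F = 0.803
  V/F = 0.803: g = -0.0000, g' = -0.554 → V/F = 0.802
Converged at V/F = 0.802.

V/F = 0.802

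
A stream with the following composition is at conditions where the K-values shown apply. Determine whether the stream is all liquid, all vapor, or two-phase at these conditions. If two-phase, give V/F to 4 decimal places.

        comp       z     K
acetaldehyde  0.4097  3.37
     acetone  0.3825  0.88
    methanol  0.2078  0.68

all vapor

ΣzᵢKᵢ = 1.8586; Σzᵢ/Kᵢ = 0.8618.
Since Σzᵢ/Kᵢ < 1 the mixture is above its dew point — single vapor phase.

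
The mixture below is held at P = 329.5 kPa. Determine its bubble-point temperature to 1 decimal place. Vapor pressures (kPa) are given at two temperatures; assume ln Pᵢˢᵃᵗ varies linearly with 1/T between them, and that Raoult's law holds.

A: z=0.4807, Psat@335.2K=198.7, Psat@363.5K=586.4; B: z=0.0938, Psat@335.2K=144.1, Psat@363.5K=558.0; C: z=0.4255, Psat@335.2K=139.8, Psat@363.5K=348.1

T = 352.8 K

Bubble-point temperature: ΣzᵢPᵢˢᵃᵗ(T) = P. Interpolate ln Pᵢˢᵃᵗ = aᵢ + bᵢ/T.
  T = 335.2 K: ΣzᵢPᵢˢᵃᵗ = 168.52 kPa
  T = 363.5 K: ΣzᵢPᵢˢᵃᵗ = 482.34 kPa
  T = 349.4 K: ΣzᵢPᵢˢᵃᵗ = 291.21 kPa
  T = 356.4 K: ΣzᵢPᵢˢᵃᵗ = 375.82 kPa
  T = 352.9 K: ΣzᵢPᵢˢᵃᵗ = 331.20 kPa
  T = 351.1 K: ΣzᵢPᵢˢᵃᵗ = 310.09 kPa
Interpolating between 351.1 K and 352.9 K gives T ≈ 352.8 K.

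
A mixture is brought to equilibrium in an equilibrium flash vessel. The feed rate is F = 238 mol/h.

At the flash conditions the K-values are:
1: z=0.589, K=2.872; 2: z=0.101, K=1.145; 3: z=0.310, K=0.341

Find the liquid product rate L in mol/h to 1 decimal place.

L = 42.0 mol/h

Material balance + equilibrium reduce to Σ zᵢ(Kᵢ−1)/(1+ψ(Kᵢ−1)) = 0.
g(0) = ΣzᵢKᵢ − 1 = 0.913 and g(1) = 1 − Σzᵢ/Kᵢ = -0.202, so a root lies in (0, 1).
Newton–Raphson from ψ = 0.5:
  ψ = 0.500: g = 0.2785, g' = -0.852 → ψ = 0.827
  ψ = 0.827: g = -0.0031, g' = -0.970 → ψ = 0.824
Converged at ψ = 0.824.
Then V = ψ·F = 0.8237·238 = 196.0 mol/h and L = F − V = 42.0 mol/h.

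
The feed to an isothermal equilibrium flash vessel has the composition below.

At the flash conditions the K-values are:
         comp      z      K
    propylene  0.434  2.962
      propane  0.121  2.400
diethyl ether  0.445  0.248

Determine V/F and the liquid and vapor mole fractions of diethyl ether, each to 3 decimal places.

Rachford–Rice: g(V/F) = Σ zᵢ(Kᵢ−1)/(1+V/F(Kᵢ−1)) = 0.
Check two-phase: ΣzᵢKᵢ = 1.686 > 1 and Σzᵢ/Kᵢ = 1.991 > 1, so g(0) = 0.686 > 0 and g(1) = -0.991 < 0.
Newton iteration, V/F⁰ = 0.5:
  V/F = 0.500: g = -0.0068, g' = -1.154 → V/F = 0.494
Converged at V/F = 0.494.
Compositions from xᵢ = zᵢ/(1+V/F(Kᵢ−1)), yᵢ = Kᵢxᵢ:
  propylene: x = 0.220, y = 0.653
  propane: x = 0.072, y = 0.172
  diethyl ether: x = 0.708, y = 0.176

V/F = 0.494, x_diethyl ether = 0.708, y_diethyl ether = 0.176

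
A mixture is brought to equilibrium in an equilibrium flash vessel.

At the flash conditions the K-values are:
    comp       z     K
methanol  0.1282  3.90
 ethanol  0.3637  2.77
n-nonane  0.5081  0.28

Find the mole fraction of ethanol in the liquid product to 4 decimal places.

Material balance + equilibrium reduce to Σ zᵢ(Kᵢ−1)/(1+V/F(Kᵢ−1)) = 0.
g(0) = ΣzᵢKᵢ − 1 = 0.6497 and g(1) = 1 − Σzᵢ/Kᵢ = -0.9788, so a root lies in (0, 1).
Iterate (Newton) starting at V/F = 0.66:
  V/F = 0.6600: g = -0.27260, g' = -1.3257 → V/F = 0.4544
  V/F = 0.4544: g = -0.02650, g' = -1.1325 → V/F = 0.4310
Converged at V/F = 0.4310.
Compositions from xᵢ = zᵢ/(1+V/F(Kᵢ−1)), yᵢ = Kᵢxᵢ:
  methanol: x = 0.0570, y = 0.2222
  ethanol: x = 0.2063, y = 0.5715
  n-nonane: x = 0.7367, y = 0.2063

x_ethanol = 0.2063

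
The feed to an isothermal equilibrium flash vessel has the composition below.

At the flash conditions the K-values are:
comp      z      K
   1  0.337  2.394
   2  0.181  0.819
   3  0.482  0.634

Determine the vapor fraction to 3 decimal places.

Rachford–Rice: g(ψ) = Σ zᵢ(Kᵢ−1)/(1+ψ(Kᵢ−1)) = 0.
g(0) = ΣzᵢKᵢ − 1 = 0.261 and g(1) = 1 − Σzᵢ/Kᵢ = -0.122, so a root lies in (0, 1).
Iterate (Newton) starting at ψ = 0.5:
  ψ = 0.500: g = 0.0249, g' = -0.331 → ψ = 0.575
  ψ = 0.575: g = 0.0007, g' = -0.313 → ψ = 0.577
Converged at ψ = 0.577.

ψ = 0.577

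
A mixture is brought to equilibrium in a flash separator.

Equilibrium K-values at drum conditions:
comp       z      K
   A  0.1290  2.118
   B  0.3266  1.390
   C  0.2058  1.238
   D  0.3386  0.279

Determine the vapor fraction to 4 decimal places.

ψ = 0.1938

Newton–Raphson from ψ = 0.5:
  ψ = 0.5000: g = -0.13888, g' = -0.5408 → ψ = 0.2432
  ψ = 0.2432: g = -0.02001, g' = -0.4104 → ψ = 0.1944
  ψ = 0.1944: g = -0.00026, g' = -0.4005 → ψ = 0.1938
Converged at ψ = 0.1938.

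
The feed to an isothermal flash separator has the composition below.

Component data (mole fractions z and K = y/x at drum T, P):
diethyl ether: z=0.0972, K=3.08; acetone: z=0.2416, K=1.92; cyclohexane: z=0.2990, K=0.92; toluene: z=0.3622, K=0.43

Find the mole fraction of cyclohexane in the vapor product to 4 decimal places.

y_cyclohexane = 0.2831

Rachford–Rice: g(V/F) = Σ zᵢ(Kᵢ−1)/(1+V/F(Kᵢ−1)) = 0.
g(0) = ΣzᵢKᵢ − 1 = 0.1941 and g(1) = 1 − Σzᵢ/Kᵢ = -0.3247, so a root lies in (0, 1).
Iterate (Newton) starting at V/F = 0.38:
  V/F = 0.3800: g = -0.01059, g' = -0.4372 → V/F = 0.3558
  V/F = 0.3558: g = 0.00006, g' = -0.4422 → V/F = 0.3559
Converged at V/F = 0.3559.
Compositions from xᵢ = zᵢ/(1+V/F(Kᵢ−1)), yᵢ = Kᵢxᵢ:
  diethyl ether: x = 0.0559, y = 0.1720
  acetone: x = 0.1820, y = 0.3494
  cyclohexane: x = 0.3078, y = 0.2831
  toluene: x = 0.4544, y = 0.1954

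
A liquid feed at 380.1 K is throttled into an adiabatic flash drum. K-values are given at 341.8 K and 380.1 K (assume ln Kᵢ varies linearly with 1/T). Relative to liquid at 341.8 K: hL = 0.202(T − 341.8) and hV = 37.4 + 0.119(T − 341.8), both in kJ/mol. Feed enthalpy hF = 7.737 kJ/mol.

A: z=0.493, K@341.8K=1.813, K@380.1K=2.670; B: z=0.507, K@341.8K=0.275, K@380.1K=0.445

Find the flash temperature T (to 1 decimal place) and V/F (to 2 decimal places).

Adiabatic flash: solve Rachford–Rice at each trial T, then check hF = ψ·hV(T) + (1−ψ)·hL(T).
  T = 341.8 K: K = (1.813, 0.275), RR gives ψ = 0.056, H_out = 2.109 kJ/mol
  T = 380.1 K: K = (2.670, 0.445), RR gives ψ = 0.585, H_out = 27.746 kJ/mol
  T = 361.0 K: K = (2.224, 0.355), RR gives ψ = 0.350, H_out = 16.395 kJ/mol
  T = 351.4 K: K = (2.014, 0.313), RR gives ψ = 0.218, H_out = 9.910 kJ/mol
  T = 346.6 K: K = (1.912, 0.294), RR gives ψ = 0.142, H_out = 6.232 kJ/mol
  T = 349.0 K: K = (1.963, 0.303), RR gives ψ = 0.181, H_out = 8.118 kJ/mol
Linear interpolation between T = 346.6 (H_out = 6.232) and T = 349.0 (H_out = 8.118) on hF = 7.737 gives T ≈ 348.5 K, at which ψ = 0.17.

T = 348.5 K, V/F = 0.17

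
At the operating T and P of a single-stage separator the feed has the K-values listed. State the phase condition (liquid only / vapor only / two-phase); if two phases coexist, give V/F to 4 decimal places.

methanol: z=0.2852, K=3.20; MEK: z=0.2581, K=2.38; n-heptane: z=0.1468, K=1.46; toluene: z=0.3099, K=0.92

vapor only

ΣzᵢKᵢ = 2.0264; Σzᵢ/Kᵢ = 0.6350.
Since Σzᵢ/Kᵢ < 1 the mixture is above its dew point — single vapor phase.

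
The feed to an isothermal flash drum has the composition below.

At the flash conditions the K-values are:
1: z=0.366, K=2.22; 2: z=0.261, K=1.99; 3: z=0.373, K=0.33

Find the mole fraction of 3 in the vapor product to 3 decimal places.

y_3 = 0.206

Rachford–Rice: g(V/F) = Σ zᵢ(Kᵢ−1)/(1+V/F(Kᵢ−1)) = 0.
Check two-phase: ΣzᵢKᵢ = 1.455 > 1 and Σzᵢ/Kᵢ = 1.426 > 1, so g(0) = 0.455 > 0 and g(1) = -0.426 < 0.
Iterate (Newton) starting at V/F = 0.61:
  V/F = 0.610: g = -0.0055, g' = -0.757 → V/F = 0.603
Converged at V/F = 0.603.
Compositions from xᵢ = zᵢ/(1+V/F(Kᵢ−1)), yᵢ = Kᵢxᵢ:
  1: x = 0.211, y = 0.468
  2: x = 0.163, y = 0.325
  3: x = 0.626, y = 0.206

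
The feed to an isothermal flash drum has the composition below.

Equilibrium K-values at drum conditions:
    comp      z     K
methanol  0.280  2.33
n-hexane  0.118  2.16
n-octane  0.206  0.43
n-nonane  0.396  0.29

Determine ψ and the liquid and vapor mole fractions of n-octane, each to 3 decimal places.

Let ψ = V/F and solve Σ zᵢ(Kᵢ−1)/(1+ψ(Kᵢ−1)) = 0.
Check two-phase: ΣzᵢKᵢ = 1.111 > 1 and Σzᵢ/Kᵢ = 2.019 > 1, so g(0) = 0.111 > 0 and g(1) = -1.019 < 0.
Newton–Raphson from ψ = 0.46:
  ψ = 0.460: g = -0.2564, g' = -0.821 → ψ = 0.148
  ψ = 0.148: g = -0.0143, g' = -0.791 → ψ = 0.130
Converged at ψ = 0.130.
Compositions from xᵢ = zᵢ/(1+ψ(Kᵢ−1)), yᵢ = Kᵢxᵢ:
  methanol: x = 0.239, y = 0.556
  n-hexane: x = 0.103, y = 0.222
  n-octane: x = 0.222, y = 0.096
  n-nonane: x = 0.436, y = 0.127

ψ = 0.130, x_n-octane = 0.222, y_n-octane = 0.096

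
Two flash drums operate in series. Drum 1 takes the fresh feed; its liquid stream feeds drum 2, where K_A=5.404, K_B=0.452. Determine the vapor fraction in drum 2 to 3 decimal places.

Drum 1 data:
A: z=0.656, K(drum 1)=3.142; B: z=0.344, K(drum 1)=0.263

Drum 1:
Rachford–Rice: g(ψ₁) = Σ zᵢ(Kᵢ−1)/(1+ψ₁(Kᵢ−1)) = 0.
g(0) = ΣzᵢKᵢ − 1 = 1.152 and g(1) = 1 − Σzᵢ/Kᵢ = -0.517, so a root lies in (0, 1).
Binary case is linear: z₁(K₁−1)(1+ψ₁(K₂−1)) + z₂(K₂−1)(1+ψ₁(K₁−1)) = 0
⇒ ψ₁ = [z₁(K₁−1)+z₂(K₂−1)] / [−(K₁−1)(K₂−1)] = 1.1516/1.5787 = 0.729
Drum-1 compositions:
  A: x = 0.256, y = 0.804
  B: x = 0.744, y = 0.196
Drum-2 feed = drum-1 liquid: z₂ = (0.2560, 0.7440).
Drum 2:
Let ψ₂ = V/F and solve Σ zᵢ(Kᵢ−1)/(1+ψ₂(Kᵢ−1)) = 0.
Feasibility: ΣzᵢKᵢ = 1.720, Σzᵢ/Kᵢ = 1.693 — both > 1, two phases present.
Binary case is linear: z₁(K₁−1)(1+ψ₂(K₂−1)) + z₂(K₂−1)(1+ψ₂(K₁−1)) = 0
⇒ ψ₂ = [z₁(K₁−1)+z₂(K₂−1)] / [−(K₁−1)(K₂−1)] = 0.7197/2.4134 = 0.298
  A: x = 0.111, y = 0.598
  B: x = 0.889, y = 0.402

V/F (drum 2) = 0.298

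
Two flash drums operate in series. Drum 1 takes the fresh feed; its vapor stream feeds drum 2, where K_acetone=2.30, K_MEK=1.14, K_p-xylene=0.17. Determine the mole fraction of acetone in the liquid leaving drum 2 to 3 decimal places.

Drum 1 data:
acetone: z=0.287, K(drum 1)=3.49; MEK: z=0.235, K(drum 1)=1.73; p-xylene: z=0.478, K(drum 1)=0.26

Drum 1:
Rachford–Rice: g(ψ₁) = Σ zᵢ(Kᵢ−1)/(1+ψ₁(Kᵢ−1)) = 0.
Feasibility: ΣzᵢKᵢ = 1.532, Σzᵢ/Kᵢ = 2.057 — both > 1, two phases present.
Newton–Raphson from ψ₁ = 0.5:
  ψ₁ = 0.500: g = -0.1175, g' = -1.080 → ψ₁ = 0.391
  ψ₁ = 0.391: g = -0.0024, g' = -1.051 → ψ₁ = 0.389
Converged at ψ₁ = 0.389.
Drum-1 compositions:
  acetone: x = 0.146, y = 0.509
  MEK: x = 0.183, y = 0.317
  p-xylene: x = 0.671, y = 0.175
Drum-2 feed = drum-1 vapor: z₂ = (0.5088, 0.3166, 0.1745).
Drum 2:
Let ψ₂ = V/F and solve Σ zᵢ(Kᵢ−1)/(1+ψ₂(Kᵢ−1)) = 0.
g(0) = ΣzᵢKᵢ − 1 = 0.561 and g(1) = 1 − Σzᵢ/Kᵢ = -0.525, so a root lies in (0, 1).
Iterate (Newton) starting at ψ₂ = 0.5:
  ψ₂ = 0.500: g = 0.1948, g' = -0.673 → ψ₂ = 0.790
  ψ₂ = 0.790: g = -0.0539, g' = -1.226 → ψ₂ = 0.746
  ψ₂ = 0.746: g = -0.0040, g' = -1.054 → ψ₂ = 0.742
Converged at ψ₂ = 0.742.
  acetone: x = 0.259, y = 0.596
  MEK: x = 0.287, y = 0.327
  p-xylene: x = 0.454, y = 0.077

x_acetone (drum 2) = 0.259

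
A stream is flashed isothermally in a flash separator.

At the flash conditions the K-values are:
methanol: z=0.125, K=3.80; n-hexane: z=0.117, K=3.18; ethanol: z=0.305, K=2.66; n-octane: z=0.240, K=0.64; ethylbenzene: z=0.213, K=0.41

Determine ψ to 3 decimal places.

Iterate (Newton) starting at ψ = 0.66:
  ψ = 0.660: g = 0.1499, g' = -0.658 → ψ = 0.888
  ψ = 0.888: g = 0.0010, g' = -0.677 → ψ = 0.889
Converged at ψ = 0.889.

ψ = 0.889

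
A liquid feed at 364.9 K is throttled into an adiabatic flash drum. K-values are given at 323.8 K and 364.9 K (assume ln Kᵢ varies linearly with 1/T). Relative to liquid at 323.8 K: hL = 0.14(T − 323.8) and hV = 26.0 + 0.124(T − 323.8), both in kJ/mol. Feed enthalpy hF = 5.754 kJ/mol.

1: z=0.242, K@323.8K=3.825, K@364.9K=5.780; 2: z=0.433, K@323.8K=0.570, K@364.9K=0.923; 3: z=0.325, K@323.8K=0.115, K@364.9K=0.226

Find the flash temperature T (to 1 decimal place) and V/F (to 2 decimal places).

Adiabatic flash: solve Rachford–Rice at each trial T, then check hF = ψ·hV(T) + (1−ψ)·hL(T).
  T = 323.8 K: K = (3.825, 0.570, 0.115), RR gives ψ = 0.115, H_out = 2.989 kJ/mol
  T = 364.9 K: K = (5.780, 0.923, 0.226), RR gives ψ = 0.399, H_out = 15.855 kJ/mol
  T = 344.4 K: K = (4.763, 0.736, 0.165), RR gives ψ = 0.253, H_out = 9.376 kJ/mol
  T = 334.1 K: K = (4.283, 0.650, 0.138), RR gives ψ = 0.184, H_out = 6.208 kJ/mol
  T = 329.0 K: K = (4.053, 0.610, 0.126), RR gives ψ = 0.150, H_out = 4.627 kJ/mol
  T = 331.6 K: K = (4.169, 0.630, 0.132), RR gives ψ = 0.168, H_out = 5.435 kJ/mol
  T = 332.9 K: K = (4.228, 0.641, 0.135), RR gives ψ = 0.177, H_out = 5.837 kJ/mol
Linear interpolation between T = 331.6 (H_out = 5.435) and T = 332.9 (H_out = 5.837) on hF = 5.754 gives T ≈ 332.6 K, at which ψ = 0.17.

T = 332.6 K, V/F = 0.17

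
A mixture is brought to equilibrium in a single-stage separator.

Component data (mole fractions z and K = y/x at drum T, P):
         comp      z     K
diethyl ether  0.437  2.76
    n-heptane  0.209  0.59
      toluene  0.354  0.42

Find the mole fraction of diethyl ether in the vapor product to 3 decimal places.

y_diethyl ether = 0.631

Rachford–Rice: g(V/F) = Σ zᵢ(Kᵢ−1)/(1+V/F(Kᵢ−1)) = 0.
g(0) = ΣzᵢKᵢ − 1 = 0.478 and g(1) = 1 − Σzᵢ/Kᵢ = -0.355, so a root lies in (0, 1).
Newton–Raphson from V/F = 0.31:
  V/F = 0.310: g = 0.1491, g' = -0.790 → V/F = 0.499
  V/F = 0.499: g = 0.0129, g' = -0.675 → V/F = 0.518
Converged at V/F = 0.518.
Compositions from xᵢ = zᵢ/(1+V/F(Kᵢ−1)), yᵢ = Kᵢxᵢ:
  diethyl ether: x = 0.229, y = 0.631
  n-heptane: x = 0.265, y = 0.157
  toluene: x = 0.506, y = 0.213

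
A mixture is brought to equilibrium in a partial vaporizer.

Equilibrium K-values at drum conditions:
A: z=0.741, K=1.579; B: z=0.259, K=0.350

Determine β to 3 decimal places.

Binary case is linear: z₁(K₁−1)(1+β(K₂−1)) + z₂(K₂−1)(1+β(K₁−1)) = 0
⇒ β = [z₁(K₁−1)+z₂(K₂−1)] / [−(K₁−1)(K₂−1)] = 0.2607/0.3763 = 0.693

β = 0.693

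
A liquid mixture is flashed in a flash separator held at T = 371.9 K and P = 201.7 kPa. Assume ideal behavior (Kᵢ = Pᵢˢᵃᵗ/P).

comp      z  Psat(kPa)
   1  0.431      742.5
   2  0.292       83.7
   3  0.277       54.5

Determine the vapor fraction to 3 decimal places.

ψ = 0.442

Raoult's law: Kᵢ = Pᵢˢᵃᵗ/P = Pᵢˢᵃᵗ/201.7.
  K_1 = 742.5/201.7 = 3.68121, K_2 = 83.7/201.7 = 0.41497, K_3 = 54.5/201.7 = 0.27020
Rachford–Rice: g(ψ) = Σ zᵢ(Kᵢ−1)/(1+ψ(Kᵢ−1)) = 0.
g(0) = ΣzᵢKᵢ − 1 = 0.783 and g(1) = 1 − Σzᵢ/Kᵢ = -0.846, so a root lies in (0, 1).
Newton iteration, ψ⁰ = 0.57:
  ψ = 0.570: g = -0.1454, g' = -1.142 → ψ = 0.443
  ψ = 0.443: g = -0.0008, g' = -1.152 → ψ = 0.442
Converged at ψ = 0.442.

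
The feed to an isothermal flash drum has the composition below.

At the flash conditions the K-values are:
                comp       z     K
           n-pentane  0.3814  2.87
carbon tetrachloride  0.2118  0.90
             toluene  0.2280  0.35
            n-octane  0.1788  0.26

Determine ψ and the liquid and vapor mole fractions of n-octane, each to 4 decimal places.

ψ = 0.3972, x_n-octane = 0.2532, y_n-octane = 0.0658

Let ψ = V/F and solve Σ zᵢ(Kᵢ−1)/(1+ψ(Kᵢ−1)) = 0.
Check two-phase: ΣzᵢKᵢ = 1.4115 > 1 and Σzᵢ/Kᵢ = 1.7073 > 1, so g(0) = 0.4115 > 0 and g(1) = -0.7073 < 0.
Iterate (Newton) starting at ψ = 0.5:
  ψ = 0.5000: g = -0.08328, g' = -0.8167 → ψ = 0.3980
  ψ = 0.3980: g = -0.00065, g' = -0.8127 → ψ = 0.3972
Converged at ψ = 0.3972.
Compositions from xᵢ = zᵢ/(1+ψ(Kᵢ−1)), yᵢ = Kᵢxᵢ:
  n-pentane: x = 0.2188, y = 0.6281
  carbon tetrachloride: x = 0.2206, y = 0.1985
  toluene: x = 0.3074, y = 0.1076
  n-octane: x = 0.2532, y = 0.0658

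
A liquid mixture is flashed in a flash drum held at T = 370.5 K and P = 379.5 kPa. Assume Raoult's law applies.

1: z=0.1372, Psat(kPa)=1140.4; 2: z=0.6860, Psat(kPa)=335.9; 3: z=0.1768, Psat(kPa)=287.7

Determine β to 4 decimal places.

β = 0.5325

Raoult's law: Kᵢ = Pᵢˢᵃᵗ/P = Pᵢˢᵃᵗ/379.5.
  K_1 = 1140.4/379.5 = 3.005007, K_2 = 335.9/379.5 = 0.885112, K_3 = 287.7/379.5 = 0.758103
Iterate (Newton) starting at β = 0.59:
  β = 0.5900: g = -0.00842, g' = -0.1402 → β = 0.5300
  β = 0.5300: g = 0.00039, g' = -0.1535 → β = 0.5325
Converged at β = 0.5325.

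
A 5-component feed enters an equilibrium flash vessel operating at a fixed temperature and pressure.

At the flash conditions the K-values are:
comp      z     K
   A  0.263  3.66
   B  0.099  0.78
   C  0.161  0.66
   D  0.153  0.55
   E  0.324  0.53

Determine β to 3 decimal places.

β = 0.369

Let β = V/F and solve Σ zᵢ(Kᵢ−1)/(1+β(Kᵢ−1)) = 0.
Check two-phase: ΣzᵢKᵢ = 1.402 > 1 and Σzᵢ/Kᵢ = 1.332 > 1, so g(0) = 0.402 > 0 and g(1) = -0.332 < 0.
Newton iteration, β⁰ = 0.5:
  β = 0.500: g = -0.0781, g' = -0.550 → β = 0.358
  β = 0.358: g = 0.0072, g' = -0.666 → β = 0.369
Converged at β = 0.369.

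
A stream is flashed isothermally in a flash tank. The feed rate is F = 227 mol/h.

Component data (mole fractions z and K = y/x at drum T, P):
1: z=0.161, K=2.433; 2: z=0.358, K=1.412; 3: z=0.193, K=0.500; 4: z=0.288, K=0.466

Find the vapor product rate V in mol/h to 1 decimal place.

Rachford–Rice: g(V/F) = Σ zᵢ(Kᵢ−1)/(1+V/F(Kᵢ−1)) = 0.
g(0) = ΣzᵢKᵢ − 1 = 0.128 and g(1) = 1 − Σzᵢ/Kᵢ = -0.324, so a root lies in (0, 1).
Newton–Raphson from V/F = 0.65:
  V/F = 0.650: g = -0.1427, g' = -0.425 → V/F = 0.314
  V/F = 0.314: g = -0.0096, g' = -0.391 → V/F = 0.290
Converged at V/F = 0.290.
Then V = V/F·F = 0.2897·227 = 65.8 mol/h and L = F − V = 161.2 mol/h.

V = 65.8 mol/h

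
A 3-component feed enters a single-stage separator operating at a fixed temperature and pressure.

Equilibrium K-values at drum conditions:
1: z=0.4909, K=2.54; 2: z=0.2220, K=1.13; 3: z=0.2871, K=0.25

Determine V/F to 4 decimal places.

Rachford–Rice: g(V/F) = Σ zᵢ(Kᵢ−1)/(1+V/F(Kᵢ−1)) = 0.
Feasibility: ΣzᵢKᵢ = 1.5695, Σzᵢ/Kᵢ = 1.5381 — both > 1, two phases present.
Newton iteration, V/F⁰ = 0.66:
  V/F = 0.6600: g = -0.02489, g' = -0.9228 → V/F = 0.6330
  V/F = 0.6330: g = -0.00050, g' = -0.8871 → V/F = 0.6325
Converged at V/F = 0.6325.

V/F = 0.6325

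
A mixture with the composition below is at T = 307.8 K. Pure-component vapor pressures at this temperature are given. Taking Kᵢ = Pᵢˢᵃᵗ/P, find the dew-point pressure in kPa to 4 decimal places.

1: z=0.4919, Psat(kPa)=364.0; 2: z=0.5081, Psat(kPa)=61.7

Pdew = 104.3146 kPa

At the dew point ψ → 1, so Σzᵢ/Kᵢ = 1 with Kᵢ = Pᵢˢᵃᵗ/P ⇒ 1/P = Σzᵢ/Pᵢˢᵃᵗ.
1/P = 0.4919/364.0 + 0.5081/61.7 = 0.0095864 ⇒ P = 104.3146 kPa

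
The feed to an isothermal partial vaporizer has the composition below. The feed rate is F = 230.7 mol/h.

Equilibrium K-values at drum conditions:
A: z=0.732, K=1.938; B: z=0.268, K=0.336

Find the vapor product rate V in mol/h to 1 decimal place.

Rachford–Rice: g(V/F) = Σ zᵢ(Kᵢ−1)/(1+V/F(Kᵢ−1)) = 0.
g(0) = ΣzᵢKᵢ − 1 = 0.509 and g(1) = 1 − Σzᵢ/Kᵢ = -0.175, so a root lies in (0, 1).
Binary case is linear: z₁(K₁−1)(1+V/F(K₂−1)) + z₂(K₂−1)(1+V/F(K₁−1)) = 0
⇒ V/F = [z₁(K₁−1)+z₂(K₂−1)] / [−(K₁−1)(K₂−1)] = 0.5087/0.6228 = 0.817
Then V = V/F·F = 0.8167·230.7 = 188.4 mol/h and L = F − V = 42.3 mol/h.

V = 188.4 mol/h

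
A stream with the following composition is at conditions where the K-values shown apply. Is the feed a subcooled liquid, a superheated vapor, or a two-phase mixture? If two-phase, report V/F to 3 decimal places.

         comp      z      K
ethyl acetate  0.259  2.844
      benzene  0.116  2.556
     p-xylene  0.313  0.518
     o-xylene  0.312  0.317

ΣzᵢKᵢ = 1.294; Σzᵢ/Kᵢ = 1.725.
Both exceed 1, so a two-phase solution exists.
Rachford–Rice: g(ψ) = Σ zᵢ(Kᵢ−1)/(1+ψ(Kᵢ−1)) = 0.
Newton iteration, ψ⁰ = 0.5:
  ψ = 0.500: g = -0.1724, g' = -0.789 → ψ = 0.282
  ψ = 0.282: g = 0.0015, g' = -0.838 → ψ = 0.283
Converged at ψ = 0.283.

two-phase, V/F = 0.283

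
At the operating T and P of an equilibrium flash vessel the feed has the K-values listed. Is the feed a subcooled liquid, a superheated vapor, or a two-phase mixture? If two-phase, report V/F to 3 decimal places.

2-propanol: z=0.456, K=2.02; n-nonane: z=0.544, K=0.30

ΣzᵢKᵢ = 1.084; Σzᵢ/Kᵢ = 2.039.
Both exceed 1, so a two-phase solution exists.
Binary case is linear: z₁(K₁−1)(1+ψ(K₂−1)) + z₂(K₂−1)(1+ψ(K₁−1)) = 0
⇒ ψ = [z₁(K₁−1)+z₂(K₂−1)] / [−(K₁−1)(K₂−1)] = 0.0843/0.7140 = 0.118

two-phase, V/F = 0.118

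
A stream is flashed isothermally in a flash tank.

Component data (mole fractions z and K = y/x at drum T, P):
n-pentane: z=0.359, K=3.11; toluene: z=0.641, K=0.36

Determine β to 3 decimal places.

Material balance + equilibrium reduce to Σ zᵢ(Kᵢ−1)/(1+β(Kᵢ−1)) = 0.
g(0) = ΣzᵢKᵢ − 1 = 0.347 and g(1) = 1 − Σzᵢ/Kᵢ = -0.896, so a root lies in (0, 1).
Newton–Raphson from β = 0.6:
  β = 0.600: g = -0.3317, g' = -1.003 → β = 0.269
  β = 0.269: g = -0.0127, g' = -1.033 → β = 0.257
Converged at β = 0.257.

β = 0.257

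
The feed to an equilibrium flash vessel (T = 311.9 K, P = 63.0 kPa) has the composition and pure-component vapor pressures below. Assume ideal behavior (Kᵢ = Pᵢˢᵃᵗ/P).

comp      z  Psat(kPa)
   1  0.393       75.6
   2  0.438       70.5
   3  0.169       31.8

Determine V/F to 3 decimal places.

V/F = 0.598

Raoult's law: Kᵢ = Pᵢˢᵃᵗ/P = Pᵢˢᵃᵗ/63.0.
  K_1 = 75.6/63.0 = 1.20000, K_2 = 70.5/63.0 = 1.11905, K_3 = 31.8/63.0 = 0.50476
Material balance + equilibrium reduce to Σ zᵢ(Kᵢ−1)/(1+V/F(Kᵢ−1)) = 0.
Check two-phase: ΣzᵢKᵢ = 1.047 > 1 and Σzᵢ/Kᵢ = 1.054 > 1, so g(0) = 0.047 > 0 and g(1) = -0.054 < 0.
Newton iteration, V/F⁰ = 0.5:
  V/F = 0.500: g = 0.0094, g' = -0.092 → V/F = 0.603
  V/F = 0.603: g = -0.0005, g' = -0.102 → V/F = 0.598
Converged at V/F = 0.598.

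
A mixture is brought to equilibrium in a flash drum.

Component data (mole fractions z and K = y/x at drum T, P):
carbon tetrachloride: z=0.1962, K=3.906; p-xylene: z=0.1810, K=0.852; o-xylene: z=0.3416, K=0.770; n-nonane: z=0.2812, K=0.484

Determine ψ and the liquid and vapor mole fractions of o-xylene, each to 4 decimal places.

Iterate (Newton) starting at ψ = 0.62:
  ψ = 0.6200: g = -0.13098, g' = -0.4023 → ψ = 0.2945
  ψ = 0.2945: g = 0.02387, g' = -0.6104 → ψ = 0.3336
  ψ = 0.3336: g = 0.00098, g' = -0.5620 → ψ = 0.3353
Converged at ψ = 0.3353.
Compositions from xᵢ = zᵢ/(1+ψ(Kᵢ−1)), yᵢ = Kᵢxᵢ:
  carbon tetrachloride: x = 0.0994, y = 0.3881
  p-xylene: x = 0.1905, y = 0.1623
  o-xylene: x = 0.3701, y = 0.2850
  n-nonane: x = 0.3400, y = 0.1646

ψ = 0.3353, x_o-xylene = 0.3701, y_o-xylene = 0.2850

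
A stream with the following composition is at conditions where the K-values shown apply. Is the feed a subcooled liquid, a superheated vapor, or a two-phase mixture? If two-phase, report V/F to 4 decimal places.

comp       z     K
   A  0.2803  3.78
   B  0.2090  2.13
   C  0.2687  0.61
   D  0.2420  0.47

ΣzᵢKᵢ = 1.7824; Σzᵢ/Kᵢ = 1.1277.
Both exceed 1, so a two-phase solution exists.
Iterate (Newton) starting at ψ = 0.5:
  ψ = 0.5000: g = 0.17227, g' = -0.6771 → ψ = 0.7544
  ψ = 0.7544: g = 0.01689, g' = -0.5744 → ψ = 0.7838
  ψ = 0.7838: g = 0.00002, g' = -0.5731 → ψ = 0.7839
Converged at ψ = 0.7839.

two-phase, V/F = 0.7839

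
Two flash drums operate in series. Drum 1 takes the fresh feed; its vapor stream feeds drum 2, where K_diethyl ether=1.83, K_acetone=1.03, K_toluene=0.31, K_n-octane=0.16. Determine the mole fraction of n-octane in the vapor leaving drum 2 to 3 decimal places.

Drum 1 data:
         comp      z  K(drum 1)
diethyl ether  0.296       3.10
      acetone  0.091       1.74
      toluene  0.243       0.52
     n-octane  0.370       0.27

y_n-octane (drum 2) = 0.036

Drum 1:
Rachford–Rice: g(ψ₁) = Σ zᵢ(Kᵢ−1)/(1+ψ₁(Kᵢ−1)) = 0.
Feasibility: ΣzᵢKᵢ = 1.302, Σzᵢ/Kᵢ = 1.985 — both > 1, two phases present.
Newton–Raphson from ψ₁ = 0.43:
  ψ₁ = 0.430: g = -0.1629, g' = -0.897 → ψ₁ = 0.248
  ψ₁ = 0.248: g = 0.0031, g' = -0.966 → ψ₁ = 0.252
Converged at ψ₁ = 0.252.
Drum-1 compositions:
  diethyl ether: x = 0.194, y = 0.600
  acetone: x = 0.077, y = 0.133
  toluene: x = 0.276, y = 0.144
  n-octane: x = 0.453, y = 0.122
Drum-2 feed = drum-1 vapor: z₂ = (0.6004, 0.1335, 0.1437, 0.1224).
Drum 2:
Material balance + equilibrium reduce to Σ zᵢ(Kᵢ−1)/(1+ψ₂(Kᵢ−1)) = 0.
Feasibility: ΣzᵢKᵢ = 1.300, Σzᵢ/Kᵢ = 1.686 — both > 1, two phases present.
Iterate (Newton) starting at ψ₂ = 0.5:
  ψ₂ = 0.500: g = 0.0275, g' = -0.623 → ψ₂ = 0.544
  ψ₂ = 0.544: g = -0.0009, g' = -0.665 → ψ₂ = 0.543
Converged at ψ₂ = 0.543.
  diethyl ether: x = 0.414, y = 0.757
  acetone: x = 0.131, y = 0.135
  toluene: x = 0.230, y = 0.071
  n-octane: x = 0.225, y = 0.036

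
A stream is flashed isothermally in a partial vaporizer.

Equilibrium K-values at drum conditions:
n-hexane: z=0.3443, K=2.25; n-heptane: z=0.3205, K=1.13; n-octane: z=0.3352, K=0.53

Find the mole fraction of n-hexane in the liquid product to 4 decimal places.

Newton iteration, V/F⁰ = 0.61:
  V/F = 0.6100: g = 0.06192, g' = -0.3234 → V/F = 0.8015
  V/F = 0.8015: g = -0.00004, g' = -0.3293 → V/F = 0.8014
Converged at V/F = 0.8014.
Compositions from xᵢ = zᵢ/(1+V/F(Kᵢ−1)), yᵢ = Kᵢxᵢ:
  n-hexane: x = 0.1720, y = 0.3870
  n-heptane: x = 0.2903, y = 0.3280
  n-octane: x = 0.5377, y = 0.2850

x_n-hexane = 0.1720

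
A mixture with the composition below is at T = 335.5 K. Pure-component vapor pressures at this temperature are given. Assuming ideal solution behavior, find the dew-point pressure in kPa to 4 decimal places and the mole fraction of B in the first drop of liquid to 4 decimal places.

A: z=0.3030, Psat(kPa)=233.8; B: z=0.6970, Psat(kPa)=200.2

Pdew = 209.3146 kPa, x_B = 0.7287

At the dew point ψ → 1, so Σzᵢ/Kᵢ = 1 with Kᵢ = Pᵢˢᵃᵗ/P ⇒ 1/P = Σzᵢ/Pᵢˢᵃᵗ.
1/P = 0.3030/233.8 + 0.6970/200.2 = 0.0047775 ⇒ P = 209.3146 kPa
xᵢ = zᵢP/Pᵢˢᵃᵗ ⇒ x_B = 0.6970·209.3146/200.2 = 0.7287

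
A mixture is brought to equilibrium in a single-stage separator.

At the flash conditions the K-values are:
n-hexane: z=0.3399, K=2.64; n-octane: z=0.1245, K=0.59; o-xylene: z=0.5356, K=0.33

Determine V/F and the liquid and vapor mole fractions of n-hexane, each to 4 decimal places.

Newton–Raphson from V/F = 0.68:
  V/F = 0.6800: g = -0.46641, g' = -1.0558 → V/F = 0.2382
  V/F = 0.2382: g = -0.08276, g' = -0.8388 → V/F = 0.1396
  V/F = 0.1396: g = 0.00358, g' = -0.9215 → V/F = 0.1435
Converged at V/F = 0.1435.
Compositions from xᵢ = zᵢ/(1+V/F(Kᵢ−1)), yᵢ = Kᵢxᵢ:
  n-hexane: x = 0.2752, y = 0.7264
  n-octane: x = 0.1323, y = 0.0780
  o-xylene: x = 0.5926, y = 0.1955

V/F = 0.1435, x_n-hexane = 0.2752, y_n-hexane = 0.7264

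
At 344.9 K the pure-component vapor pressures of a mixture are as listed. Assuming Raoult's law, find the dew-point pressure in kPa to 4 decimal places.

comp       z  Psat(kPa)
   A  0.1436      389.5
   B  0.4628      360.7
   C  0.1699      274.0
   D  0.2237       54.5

Pdew = 156.8283 kPa

At the dew point ψ → 1, so Σzᵢ/Kᵢ = 1 with Kᵢ = Pᵢˢᵃᵗ/P ⇒ 1/P = Σzᵢ/Pᵢˢᵃᵗ.
1/P = 0.1436/389.5 + 0.4628/360.7 + 0.1699/274.0 + 0.2237/54.5 = 0.0063764 ⇒ P = 156.8283 kPa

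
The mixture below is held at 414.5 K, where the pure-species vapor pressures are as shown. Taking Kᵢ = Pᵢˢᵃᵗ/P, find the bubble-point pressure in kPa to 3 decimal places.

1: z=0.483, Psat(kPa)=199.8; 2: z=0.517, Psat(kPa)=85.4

Pbub = 140.655 kPa

At the bubble point ψ → 0, so ΣzᵢKᵢ = 1 with Kᵢ = Pᵢˢᵃᵗ/P ⇒ P = ΣzᵢPᵢˢᵃᵗ.
P = 0.483·199.8 + 0.517·85.4 = 140.655 kPa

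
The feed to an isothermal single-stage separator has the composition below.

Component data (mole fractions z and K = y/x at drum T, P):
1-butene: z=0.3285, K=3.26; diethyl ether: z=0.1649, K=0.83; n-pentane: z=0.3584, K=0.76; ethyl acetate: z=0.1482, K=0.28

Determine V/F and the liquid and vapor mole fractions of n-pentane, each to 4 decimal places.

Rachford–Rice: g(V/F) = Σ zᵢ(Kᵢ−1)/(1+V/F(Kᵢ−1)) = 0.
Feasibility: ΣzᵢKᵢ = 1.5217, Σzᵢ/Kᵢ = 1.3003 — both > 1, two phases present.
Newton iteration, V/F⁰ = 0.37:
  V/F = 0.3700: g = 0.13455, g' = -0.6707 → V/F = 0.5706
  V/F = 0.5706: g = 0.01243, g' = -0.5750 → V/F = 0.5922
  V/F = 0.5922: g = 0.00001, g' = -0.5743 → V/F = 0.5923
Converged at V/F = 0.5923.
Compositions from xᵢ = zᵢ/(1+V/F(Kᵢ−1)), yᵢ = Kᵢxᵢ:
  1-butene: x = 0.1405, y = 0.4579
  diethyl ether: x = 0.1834, y = 0.1522
  n-pentane: x = 0.4178, y = 0.3175
  ethyl acetate: x = 0.2584, y = 0.0723

V/F = 0.5923, x_n-pentane = 0.4178, y_n-pentane = 0.3175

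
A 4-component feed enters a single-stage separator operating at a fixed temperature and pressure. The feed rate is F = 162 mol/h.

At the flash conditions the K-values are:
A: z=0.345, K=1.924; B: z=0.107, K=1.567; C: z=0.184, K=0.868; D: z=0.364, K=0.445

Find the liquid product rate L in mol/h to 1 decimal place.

Material balance + equilibrium reduce to Σ zᵢ(Kᵢ−1)/(1+ψ(Kᵢ−1)) = 0.
Check two-phase: ΣzᵢKᵢ = 1.153 > 1 and Σzᵢ/Kᵢ = 1.278 > 1, so g(0) = 0.153 > 0 and g(1) = -0.278 < 0.
Newton iteration, ψ⁰ = 0.5:
  ψ = 0.500: g = -0.0403, g' = -0.377 → ψ = 0.393
  ψ = 0.393: g = -0.0006, g' = -0.368 → ψ = 0.392
Converged at ψ = 0.392.
Then V = ψ·F = 0.3916·162 = 63.4 mol/h and L = F − V = 98.6 mol/h.

L = 98.6 mol/h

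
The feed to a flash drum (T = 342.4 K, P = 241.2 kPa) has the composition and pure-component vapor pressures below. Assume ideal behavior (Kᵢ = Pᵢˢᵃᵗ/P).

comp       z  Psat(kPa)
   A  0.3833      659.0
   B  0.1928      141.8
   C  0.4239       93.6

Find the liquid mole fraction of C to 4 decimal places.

Raoult's law: Kᵢ = Pᵢˢᵃᵗ/P = Pᵢˢᵃᵗ/241.2.
  K_A = 659.0/241.2 = 2.732172, K_B = 141.8/241.2 = 0.587894, K_C = 93.6/241.2 = 0.388060
Material balance + equilibrium reduce to Σ zᵢ(Kᵢ−1)/(1+ψ(Kᵢ−1)) = 0.
Feasibility: ΣzᵢKᵢ = 1.3251, Σzᵢ/Kᵢ = 1.5606 — both > 1, two phases present.
Newton–Raphson from ψ = 0.5:
  ψ = 0.5000: g = -0.11804, g' = -0.7118 → ψ = 0.3342
  ψ = 0.3342: g = 0.00231, g' = -0.7562 → ψ = 0.3372
Converged at ψ = 0.3372.
Compositions from xᵢ = zᵢ/(1+ψ(Kᵢ−1)), yᵢ = Kᵢxᵢ:
  A: x = 0.2420, y = 0.6611
  B: x = 0.2239, y = 0.1316
  C: x = 0.5341, y = 0.2073

x_C = 0.5341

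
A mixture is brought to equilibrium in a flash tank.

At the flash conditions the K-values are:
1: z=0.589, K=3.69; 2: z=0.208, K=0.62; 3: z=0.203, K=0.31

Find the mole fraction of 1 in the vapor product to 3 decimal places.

y_1 = 0.648

Material balance + equilibrium reduce to Σ zᵢ(Kᵢ−1)/(1+ψ(Kᵢ−1)) = 0.
Feasibility: ΣzᵢKᵢ = 2.365, Σzᵢ/Kᵢ = 1.150 — both > 1, two phases present.
Newton–Raphson from ψ = 0.5:
  ψ = 0.500: g = 0.3642, g' = -1.046 → ψ = 0.848
  ψ = 0.848: g = 0.0285, g' = -1.023 → ψ = 0.876
  ψ = 0.876: g = -0.0005, g' = -1.064 → ψ = 0.875
Converged at ψ = 0.875.
Compositions from xᵢ = zᵢ/(1+ψ(Kᵢ−1)), yᵢ = Kᵢxᵢ:
  1: x = 0.176, y = 0.648
  2: x = 0.312, y = 0.193
  3: x = 0.513, y = 0.159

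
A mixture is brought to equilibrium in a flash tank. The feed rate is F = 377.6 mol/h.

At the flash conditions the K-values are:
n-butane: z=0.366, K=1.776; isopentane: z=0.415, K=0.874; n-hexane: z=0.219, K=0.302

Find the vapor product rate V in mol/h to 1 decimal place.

V = 92.9 mol/h

Iterate (Newton) starting at ψ = 0.5:
  ψ = 0.500: g = -0.0860, g' = -0.374 → ψ = 0.270
  ψ = 0.270: g = -0.0076, g' = -0.320 → ψ = 0.246
Converged at ψ = 0.246.
Then V = ψ·F = 0.2459·377.6 = 92.9 mol/h and L = F − V = 284.7 mol/h.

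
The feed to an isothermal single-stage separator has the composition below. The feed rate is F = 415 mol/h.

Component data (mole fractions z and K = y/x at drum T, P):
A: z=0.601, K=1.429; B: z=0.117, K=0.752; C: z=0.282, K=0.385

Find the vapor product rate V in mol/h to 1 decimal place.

V = 98.7 mol/h

Let β = V/F and solve Σ zᵢ(Kᵢ−1)/(1+β(Kᵢ−1)) = 0.
Feasibility: ΣzᵢKᵢ = 1.055, Σzᵢ/Kᵢ = 1.309 — both > 1, two phases present.
Iterate (Newton) starting at β = 0.62:
  β = 0.620: g = -0.1109, g' = -0.358 → β = 0.310
  β = 0.310: g = -0.0181, g' = -0.257 → β = 0.239
  β = 0.239: g = -0.0004, g' = -0.246 → β = 0.238
Converged at β = 0.238.
Then V = β·F = 0.2378·415 = 98.7 mol/h and L = F − V = 316.3 mol/h.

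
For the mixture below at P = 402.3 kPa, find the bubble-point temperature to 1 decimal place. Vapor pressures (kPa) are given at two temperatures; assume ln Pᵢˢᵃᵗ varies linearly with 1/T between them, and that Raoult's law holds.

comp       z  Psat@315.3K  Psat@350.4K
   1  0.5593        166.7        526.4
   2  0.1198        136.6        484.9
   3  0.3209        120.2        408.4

T = 344.4 K

Bubble-point temperature: ΣzᵢPᵢˢᵃᵗ(T) = P. Interpolate ln Pᵢˢᵃᵗ = aᵢ + bᵢ/T.
  T = 315.3 K: ΣzᵢPᵢˢᵃᵗ = 148.17 kPa
  T = 350.4 K: ΣzᵢPᵢˢᵃᵗ = 483.56 kPa
  T = 332.9 K: ΣzᵢPᵢˢᵃᵗ = 276.55 kPa
  T = 341.6 K: ΣzᵢPᵢˢᵃᵗ = 367.71 kPa
  T = 346.0 K: ΣzᵢPᵢˢᵃᵗ = 422.41 kPa
  T = 343.8 K: ΣzᵢPᵢˢᵃᵗ = 394.28 kPa
Interpolating between 343.8 K and 346.0 K gives T ≈ 344.4 K.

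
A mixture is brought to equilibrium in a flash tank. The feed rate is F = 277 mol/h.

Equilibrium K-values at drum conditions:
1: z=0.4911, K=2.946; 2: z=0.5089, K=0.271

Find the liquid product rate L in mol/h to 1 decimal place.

Material balance + equilibrium reduce to Σ zᵢ(Kᵢ−1)/(1+V/F(Kᵢ−1)) = 0.
Feasibility: ΣzᵢKᵢ = 1.5847, Σzᵢ/Kᵢ = 2.0446 — both > 1, two phases present.
Binary case is linear: z₁(K₁−1)(1+V/F(K₂−1)) + z₂(K₂−1)(1+V/F(K₁−1)) = 0
⇒ V/F = [z₁(K₁−1)+z₂(K₂−1)] / [−(K₁−1)(K₂−1)] = 0.58469/1.41863 = 0.4122
Then V = V/F·F = 0.4122·277 = 114.2 mol/h and L = F − V = 162.8 mol/h.

L = 162.8 mol/h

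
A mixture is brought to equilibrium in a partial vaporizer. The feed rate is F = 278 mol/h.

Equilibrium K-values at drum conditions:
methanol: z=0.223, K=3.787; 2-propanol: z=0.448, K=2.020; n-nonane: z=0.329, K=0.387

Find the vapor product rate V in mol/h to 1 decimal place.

V = 239.0 mol/h

Rachford–Rice: g(ψ) = Σ zᵢ(Kᵢ−1)/(1+ψ(Kᵢ−1)) = 0.
g(0) = ΣzᵢKᵢ − 1 = 0.877 and g(1) = 1 − Σzᵢ/Kᵢ = -0.131, so a root lies in (0, 1).
Newton iteration, ψ⁰ = 0.5:
  ψ = 0.500: g = 0.2715, g' = -0.764 → ψ = 0.855
  ψ = 0.855: g = 0.0037, g' = -0.831 → ψ = 0.860
Converged at ψ = 0.860.
Then V = ψ·F = 0.8598·278 = 239.0 mol/h and L = F − V = 39.0 mol/h.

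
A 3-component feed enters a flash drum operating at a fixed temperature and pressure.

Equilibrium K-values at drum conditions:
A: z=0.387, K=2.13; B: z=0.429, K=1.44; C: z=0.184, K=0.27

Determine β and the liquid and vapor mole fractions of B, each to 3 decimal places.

β = 0.858, x_B = 0.311, y_B = 0.449

Iterate (Newton) starting at β = 0.5:
  β = 0.500: g = 0.2226, g' = -0.501 → β = 0.945
  β = 0.945: g = -0.0878, g' = -1.174 → β = 0.870
  β = 0.870: g = -0.0109, g' = -0.905 → β = 0.858
Converged at β = 0.858.
Compositions from xᵢ = zᵢ/(1+β(Kᵢ−1)), yᵢ = Kᵢxᵢ:
  A: x = 0.197, y = 0.419
  B: x = 0.311, y = 0.449
  C: x = 0.492, y = 0.133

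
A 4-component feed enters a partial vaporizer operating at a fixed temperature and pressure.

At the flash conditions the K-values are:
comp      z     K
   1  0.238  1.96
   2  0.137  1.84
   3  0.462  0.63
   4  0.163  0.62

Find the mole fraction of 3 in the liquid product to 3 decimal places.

Material balance + equilibrium reduce to Σ zᵢ(Kᵢ−1)/(1+V/F(Kᵢ−1)) = 0.
Check two-phase: ΣzᵢKᵢ = 1.111 > 1 and Σzᵢ/Kᵢ = 1.192 > 1, so g(0) = 0.111 > 0 and g(1) = -0.192 < 0.
Iterate (Newton) starting at V/F = 0.5:
  V/F = 0.500: g = -0.0508, g' = -0.279 → V/F = 0.318
  V/F = 0.318: g = 0.0017, g' = -0.301 → V/F = 0.324
Converged at V/F = 0.324.
Compositions from xᵢ = zᵢ/(1+V/F(Kᵢ−1)), yᵢ = Kᵢxᵢ:
  1: x = 0.182, y = 0.356
  2: x = 0.108, y = 0.198
  3: x = 0.525, y = 0.331
  4: x = 0.186, y = 0.115

x_3 = 0.525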